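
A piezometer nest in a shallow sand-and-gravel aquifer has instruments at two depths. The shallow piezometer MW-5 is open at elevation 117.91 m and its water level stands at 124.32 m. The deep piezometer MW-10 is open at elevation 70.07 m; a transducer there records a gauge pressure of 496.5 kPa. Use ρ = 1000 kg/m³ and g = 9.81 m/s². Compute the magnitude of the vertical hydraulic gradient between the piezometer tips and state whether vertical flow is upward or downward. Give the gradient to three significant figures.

Total head at MW-5: h = 124.32 m (water level in the standpipe).
Pressure head at MW-10: ψ = P/(ρg) = 496.5×1000 / (1000 × 9.81) = 50.61 m.
Total head at MW-10: h = z + ψ = 70.07 + 50.61 = 120.68 m.
Δh = h(MW-5) − h(MW-10) = 124.32 − 120.68 = 3.64 m.
Vertical separation Δz = 117.91 − 70.07 = 47.84 m.
|i_v| = |Δh| / Δz = 3.64 / 47.84 = 0.0761.
Head is higher in the shallow piezometer, so vertical flow is downward (recharge condition).

|i_v| ≈ 0.0761; vertical flow is downward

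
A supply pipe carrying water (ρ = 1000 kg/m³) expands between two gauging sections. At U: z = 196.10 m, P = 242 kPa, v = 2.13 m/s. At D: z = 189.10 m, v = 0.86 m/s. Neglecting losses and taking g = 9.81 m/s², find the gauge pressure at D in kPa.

P₂ ≈ 313 kPa

Pressure head at U: ψ₁ = P₁/(ρg) = 242×1000 / (1000 × 9.81) = 24.67 m.
Velocity heads: v₁²/2g = 2.13²/19.62 = 0.231 m; v₂²/2g = 0.86²/19.62 = 0.038 m.
Total head H = z₁ + ψ₁ + v₁²/2g = 196.10 + 24.67 + 0.231 = 221.00 m.
ψ₂ = H − z₂ − v₂²/2g = 221.00 − 189.10 − 0.038 = 31.86 m.
P₂ = ρgψ₂ = 1000 × 9.81 × 31.86 ≈ 313 kPa.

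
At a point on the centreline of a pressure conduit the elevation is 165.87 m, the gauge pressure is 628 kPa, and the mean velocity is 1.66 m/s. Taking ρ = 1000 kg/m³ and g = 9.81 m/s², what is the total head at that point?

h ≈ 230.03 m

Pressure head ψ = P/(ρg) = 628×1000 / (1000 × 9.81) = 64.02 m.
Velocity head = v²/(2g) = 1.66² / (2 × 9.81) = 0.140 m.
h = z + ψ + v²/(2g) = 165.87 + 64.02 + 0.140 = 230.03 m.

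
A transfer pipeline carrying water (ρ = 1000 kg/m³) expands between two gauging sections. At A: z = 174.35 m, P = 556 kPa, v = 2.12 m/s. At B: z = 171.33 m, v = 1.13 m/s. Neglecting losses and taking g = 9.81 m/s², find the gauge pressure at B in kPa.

P₂ ≈ 587 kPa

Pressure head at A: ψ₁ = P₁/(ρg) = 556×1000 / (1000 × 9.81) = 56.68 m.
Velocity heads: v₁²/2g = 2.12²/19.62 = 0.229 m; v₂²/2g = 1.13²/19.62 = 0.065 m.
Total head H = z₁ + ψ₁ + v₁²/2g = 174.35 + 56.68 + 0.229 = 231.26 m.
ψ₂ = H − z₂ − v₂²/2g = 231.26 − 171.33 − 0.065 = 59.86 m.
P₂ = ρgψ₂ = 1000 × 9.81 × 59.86 ≈ 587 kPa.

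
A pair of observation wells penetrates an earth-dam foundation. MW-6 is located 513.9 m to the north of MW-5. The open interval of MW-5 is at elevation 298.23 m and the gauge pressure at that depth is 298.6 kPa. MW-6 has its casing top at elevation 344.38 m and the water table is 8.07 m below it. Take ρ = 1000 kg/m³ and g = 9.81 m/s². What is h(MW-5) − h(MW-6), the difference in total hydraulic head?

Δh ≈ -7.64 m

Pressure head at MW-5: ψ = P/(ρg) = 298.6×1000 / (1000 × 9.81) = 30.44 m.
Total head at MW-5: h = z + ψ = 298.23 + 30.44 = 328.67 m.
Total head at MW-6: h = 344.38 − 8.07 = 336.31 m.
Head difference: h(MW-5) − h(MW-6) = 328.67 − 336.31 = -7.64 m.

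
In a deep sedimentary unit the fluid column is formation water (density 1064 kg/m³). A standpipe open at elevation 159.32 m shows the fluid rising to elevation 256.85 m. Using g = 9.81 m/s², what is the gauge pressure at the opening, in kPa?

Pressure head ψ = h − z = 256.85 − 159.32 = 97.53 m.
P = ρgψ = 1064 × 9.81 × 97.53 = 1018003 Pa ≈ 1020 kPa.

P ≈ 1020 kPa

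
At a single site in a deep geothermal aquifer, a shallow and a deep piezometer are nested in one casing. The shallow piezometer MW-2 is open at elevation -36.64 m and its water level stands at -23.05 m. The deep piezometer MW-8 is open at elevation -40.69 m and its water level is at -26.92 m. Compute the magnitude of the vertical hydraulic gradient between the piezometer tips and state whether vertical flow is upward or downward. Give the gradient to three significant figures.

Total head at MW-2: h = -23.05 m (water level in the standpipe).
Total head at MW-8: h = -26.92 m.
Δh = h(MW-2) − h(MW-8) = -23.05 − (-26.92) = 3.87 m.
Vertical separation Δz = -36.64 − (-40.69) = 4.05 m.
|i_v| = |Δh| / Δz = 3.87 / 4.05 = 0.956.
Head is higher in the shallow piezometer, so vertical flow is downward (recharge condition).

|i_v| ≈ 0.956; vertical flow is downward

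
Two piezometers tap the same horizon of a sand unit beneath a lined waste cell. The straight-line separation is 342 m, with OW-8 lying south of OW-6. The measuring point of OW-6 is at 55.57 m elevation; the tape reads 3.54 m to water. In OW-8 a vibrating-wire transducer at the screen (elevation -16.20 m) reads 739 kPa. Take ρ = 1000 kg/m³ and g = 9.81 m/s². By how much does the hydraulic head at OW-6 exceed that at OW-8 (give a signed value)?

Total head at OW-6: h = 55.57 − 3.54 = 52.03 m.
Pressure head at OW-8: ψ = P/(ρg) = 739×1000 / (1000 × 9.81) = 75.33 m.
Total head at OW-8: h = z + ψ = -16.20 + 75.33 = 59.13 m.
Head difference: h(OW-6) − h(OW-8) = 52.03 − 59.13 = -7.10 m.

Δh ≈ -7.10 m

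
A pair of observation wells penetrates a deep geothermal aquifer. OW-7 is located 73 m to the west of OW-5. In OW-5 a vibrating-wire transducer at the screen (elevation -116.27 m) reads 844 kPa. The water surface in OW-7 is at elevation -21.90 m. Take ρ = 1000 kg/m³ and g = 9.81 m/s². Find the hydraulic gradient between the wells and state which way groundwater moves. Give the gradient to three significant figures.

Pressure head at OW-5: ψ = P/(ρg) = 844×1000 / (1000 × 9.81) = 86.03 m.
Total head at OW-5: h = z + ψ = -116.27 + 86.03 = -30.24 m.
Total head at OW-7: h = -21.90 m (water level in the piezometer is the total head).
Head difference: h(OW-5) − h(OW-7) = -30.24 − (-21.90) = -8.34 m.
Hydraulic gradient: i = |Δh| / L = 8.34 / 73 = 0.114.
Flow is from higher to lower head: from OW-7 toward OW-5, i.e. toward the east.

i ≈ 0.114; groundwater flows toward the east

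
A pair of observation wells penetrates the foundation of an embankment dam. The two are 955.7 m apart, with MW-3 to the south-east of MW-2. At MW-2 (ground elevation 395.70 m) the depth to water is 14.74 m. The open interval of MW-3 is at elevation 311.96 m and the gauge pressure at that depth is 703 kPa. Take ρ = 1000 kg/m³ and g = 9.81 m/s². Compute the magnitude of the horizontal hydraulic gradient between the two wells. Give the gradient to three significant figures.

i ≈ 0.00278

Total head at MW-2: h = 395.70 − 14.74 = 380.96 m.
Pressure head at MW-3: ψ = P/(ρg) = 703×1000 / (1000 × 9.81) = 71.66 m.
Total head at MW-3: h = z + ψ = 311.96 + 71.66 = 383.62 m.
Head difference: h(MW-2) − h(MW-3) = 380.96 − 383.62 = -2.66 m.
Hydraulic gradient: i = |Δh| / L = 2.66 / 955.7 = 0.00278.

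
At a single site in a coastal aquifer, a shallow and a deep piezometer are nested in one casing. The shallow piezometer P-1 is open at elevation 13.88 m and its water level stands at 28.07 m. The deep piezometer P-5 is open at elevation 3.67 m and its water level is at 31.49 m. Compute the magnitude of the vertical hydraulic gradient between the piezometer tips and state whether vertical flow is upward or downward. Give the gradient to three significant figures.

Total head at P-1: h = 28.07 m (water level in the standpipe).
Total head at P-5: h = 31.49 m.
Δh = h(P-1) − h(P-5) = 28.07 − 31.49 = -3.42 m.
Vertical separation Δz = 13.88 − 3.67 = 10.21 m.
|i_v| = |Δh| / Δz = 3.42 / 10.21 = 0.335.
Head is higher in the deep piezometer, so vertical flow is upward (discharge condition).

|i_v| ≈ 0.335; vertical flow is upward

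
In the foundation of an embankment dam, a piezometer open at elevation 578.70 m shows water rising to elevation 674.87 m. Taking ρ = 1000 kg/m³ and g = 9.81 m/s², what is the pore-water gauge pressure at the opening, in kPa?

P ≈ 943 kPa

Pressure head ψ = h − z = 674.87 − 578.70 = 96.17 m.
P = ρgψ = 1000 × 9.81 × 96.17 = 943428 Pa ≈ 943 kPa.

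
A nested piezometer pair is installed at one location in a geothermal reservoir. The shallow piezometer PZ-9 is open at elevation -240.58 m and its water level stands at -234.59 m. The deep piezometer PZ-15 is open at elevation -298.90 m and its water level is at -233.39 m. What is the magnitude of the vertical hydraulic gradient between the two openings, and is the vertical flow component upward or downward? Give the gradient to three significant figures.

Total head at PZ-9: h = -234.59 m (water level in the standpipe).
Total head at PZ-15: h = -233.39 m.
Δh = h(PZ-9) − h(PZ-15) = -234.59 − (-233.39) = -1.20 m.
Vertical separation Δz = -240.58 − (-298.90) = 58.32 m.
|i_v| = |Δh| / Δz = 1.20 / 58.32 = 0.0206.
Head is higher in the deep piezometer, so vertical flow is upward (discharge condition).

|i_v| ≈ 0.0206; vertical flow is upward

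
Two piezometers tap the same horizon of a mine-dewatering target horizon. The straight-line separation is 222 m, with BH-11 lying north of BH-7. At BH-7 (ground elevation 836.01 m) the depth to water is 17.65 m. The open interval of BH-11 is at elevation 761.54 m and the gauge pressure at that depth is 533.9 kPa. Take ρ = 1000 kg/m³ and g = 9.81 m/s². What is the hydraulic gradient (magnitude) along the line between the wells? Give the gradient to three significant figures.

Total head at BH-7: h = 836.01 − 17.65 = 818.36 m.
Pressure head at BH-11: ψ = P/(ρg) = 533.9×1000 / (1000 × 9.81) = 54.42 m.
Total head at BH-11: h = z + ψ = 761.54 + 54.42 = 815.96 m.
Head difference: h(BH-7) − h(BH-11) = 818.36 − 815.96 = 2.40 m.
Hydraulic gradient: i = |Δh| / L = 2.40 / 222 = 0.0108.

i ≈ 0.0108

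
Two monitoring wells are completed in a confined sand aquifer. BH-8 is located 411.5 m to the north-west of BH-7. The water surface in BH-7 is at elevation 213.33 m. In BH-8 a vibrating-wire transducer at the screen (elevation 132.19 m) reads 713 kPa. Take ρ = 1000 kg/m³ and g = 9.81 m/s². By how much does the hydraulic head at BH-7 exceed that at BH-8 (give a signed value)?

Δh ≈ 8.46 m

Total head at BH-7: h = 213.33 m (water level in the piezometer is the total head).
Pressure head at BH-8: ψ = P/(ρg) = 713×1000 / (1000 × 9.81) = 72.68 m.
Total head at BH-8: h = z + ψ = 132.19 + 72.68 = 204.87 m.
Head difference: h(BH-7) − h(BH-8) = 213.33 − 204.87 = 8.46 m.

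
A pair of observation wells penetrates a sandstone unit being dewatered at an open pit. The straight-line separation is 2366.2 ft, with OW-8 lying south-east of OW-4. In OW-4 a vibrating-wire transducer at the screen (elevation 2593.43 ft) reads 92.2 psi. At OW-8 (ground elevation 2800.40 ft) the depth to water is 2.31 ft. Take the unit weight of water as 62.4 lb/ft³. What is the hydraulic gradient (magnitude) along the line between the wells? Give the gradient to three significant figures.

Pressure head at OW-4: ψ = 144·P/γ = 144 × 92.2 / 62.4 = 212.77 ft.
Total head at OW-4: h = z + ψ = 2593.43 + 212.77 = 2806.20 ft.
Total head at OW-8: h = 2800.40 − 2.31 = 2798.09 ft.
Head difference: h(OW-4) − h(OW-8) = 2806.20 − 2798.09 = 8.11 ft.
Hydraulic gradient: i = |Δh| / L = 8.11 / 2366.2 = 0.00343.

i ≈ 0.00343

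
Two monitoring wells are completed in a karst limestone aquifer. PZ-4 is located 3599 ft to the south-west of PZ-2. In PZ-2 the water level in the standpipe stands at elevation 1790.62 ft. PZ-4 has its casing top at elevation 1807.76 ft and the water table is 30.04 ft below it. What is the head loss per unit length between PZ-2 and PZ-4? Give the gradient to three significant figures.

Total head at PZ-2: h = 1790.62 ft (water level in the piezometer is the total head).
Total head at PZ-4: h = 1807.76 − 30.04 = 1777.72 ft.
Head difference: h(PZ-2) − h(PZ-4) = 1790.62 − 1777.72 = 12.90 ft.
Hydraulic gradient: i = |Δh| / L = 12.90 / 3599 = 0.00358.

i ≈ 0.00358 ft/ft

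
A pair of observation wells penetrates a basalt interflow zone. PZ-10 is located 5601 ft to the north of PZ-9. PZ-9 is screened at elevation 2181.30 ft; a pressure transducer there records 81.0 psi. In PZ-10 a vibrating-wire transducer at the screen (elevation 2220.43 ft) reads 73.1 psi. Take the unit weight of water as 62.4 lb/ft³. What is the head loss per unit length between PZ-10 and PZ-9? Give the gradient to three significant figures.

i ≈ 0.00373 ft/ft

Pressure head at PZ-9: ψ = 144·P/γ = 144 × 81.0 / 62.4 = 186.92 ft.
Total head at PZ-9: h = z + ψ = 2181.30 + 186.92 = 2368.22 ft.
Pressure head at PZ-10: ψ = 144·P/γ = 144 × 73.1 / 62.4 = 168.69 ft.
Total head at PZ-10: h = z + ψ = 2220.43 + 168.69 = 2389.12 ft.
Head difference: h(PZ-9) − h(PZ-10) = 2368.22 − 2389.12 = -20.90 ft.
Hydraulic gradient: i = |Δh| / L = 20.90 / 5601 = 0.00373.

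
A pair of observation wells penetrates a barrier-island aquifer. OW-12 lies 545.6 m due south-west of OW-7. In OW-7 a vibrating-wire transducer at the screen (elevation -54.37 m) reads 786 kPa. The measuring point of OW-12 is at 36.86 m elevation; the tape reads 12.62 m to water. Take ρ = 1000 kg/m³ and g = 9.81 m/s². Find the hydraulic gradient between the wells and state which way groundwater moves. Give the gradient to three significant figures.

Pressure head at OW-7: ψ = P/(ρg) = 786×1000 / (1000 × 9.81) = 80.12 m.
Total head at OW-7: h = z + ψ = -54.37 + 80.12 = 25.75 m.
Total head at OW-12: h = 36.86 − 12.62 = 24.24 m.
Head difference: h(OW-7) − h(OW-12) = 25.75 − 24.24 = 1.51 m.
Hydraulic gradient: i = |Δh| / L = 1.51 / 545.6 = 0.00277.
Flow is from higher to lower head: from OW-7 toward OW-12, i.e. toward the south-west.

i ≈ 0.00277; groundwater flows toward the south-west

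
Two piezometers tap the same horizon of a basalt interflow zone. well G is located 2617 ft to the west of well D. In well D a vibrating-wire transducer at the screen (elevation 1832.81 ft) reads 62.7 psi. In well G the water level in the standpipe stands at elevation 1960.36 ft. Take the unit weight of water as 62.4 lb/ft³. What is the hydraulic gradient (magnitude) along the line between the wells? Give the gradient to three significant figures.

Pressure head at well D: ψ = 144·P/γ = 144 × 62.7 / 62.4 = 144.69 ft.
Total head at well D: h = z + ψ = 1832.81 + 144.69 = 1977.50 ft.
Total head at well G: h = 1960.36 ft (water level in the piezometer is the total head).
Head difference: h(well D) − h(well G) = 1977.50 − 1960.36 = 17.14 ft.
Hydraulic gradient: i = |Δh| / L = 17.14 / 2617 = 0.00655.

i ≈ 0.00655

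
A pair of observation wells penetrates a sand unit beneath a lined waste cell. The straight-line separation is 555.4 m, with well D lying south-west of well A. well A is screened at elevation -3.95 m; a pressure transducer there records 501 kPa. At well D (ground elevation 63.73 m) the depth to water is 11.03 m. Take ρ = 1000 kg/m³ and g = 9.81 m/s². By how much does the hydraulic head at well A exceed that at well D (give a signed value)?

Pressure head at well A: ψ = P/(ρg) = 501×1000 / (1000 × 9.81) = 51.07 m.
Total head at well A: h = z + ψ = -3.95 + 51.07 = 47.12 m.
Total head at well D: h = 63.73 − 11.03 = 52.70 m.
Head difference: h(well A) − h(well D) = 47.12 − 52.70 = -5.58 m.

Δh ≈ -5.58 m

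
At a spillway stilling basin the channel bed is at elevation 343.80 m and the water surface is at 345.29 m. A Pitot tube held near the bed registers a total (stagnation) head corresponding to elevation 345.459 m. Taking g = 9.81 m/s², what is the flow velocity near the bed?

v ≈ 1.82 m/s

Near the bed, under hydrostatic conditions, the piezometric head (z + ψ) equals the free-surface elevation, 345.29 m.
Velocity head = total − piezometric = 345.459 − 345.29 = 0.169 m.
v = √(2g·h_v) = √(2 × 9.81 × 0.169) = 1.82 m/s.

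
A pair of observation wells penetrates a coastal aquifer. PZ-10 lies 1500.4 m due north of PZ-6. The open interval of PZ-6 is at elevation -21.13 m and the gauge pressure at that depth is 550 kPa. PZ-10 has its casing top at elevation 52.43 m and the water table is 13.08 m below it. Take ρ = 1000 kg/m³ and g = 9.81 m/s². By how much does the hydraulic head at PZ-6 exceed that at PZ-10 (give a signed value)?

Pressure head at PZ-6: ψ = P/(ρg) = 550×1000 / (1000 × 9.81) = 56.07 m.
Total head at PZ-6: h = z + ψ = -21.13 + 56.07 = 34.94 m.
Total head at PZ-10: h = 52.43 − 13.08 = 39.35 m.
Head difference: h(PZ-6) − h(PZ-10) = 34.94 − 39.35 = -4.41 m.

Δh ≈ -4.41 m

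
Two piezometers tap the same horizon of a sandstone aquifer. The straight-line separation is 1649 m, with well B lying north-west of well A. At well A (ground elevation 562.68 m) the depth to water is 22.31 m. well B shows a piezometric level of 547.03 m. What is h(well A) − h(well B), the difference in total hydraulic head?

Δh ≈ -6.66 m

Total head at well A: h = 562.68 − 22.31 = 540.37 m.
Total head at well B: h = 547.03 m (water level in the piezometer is the total head).
Head difference: h(well A) − h(well B) = 540.37 − 547.03 = -6.66 m.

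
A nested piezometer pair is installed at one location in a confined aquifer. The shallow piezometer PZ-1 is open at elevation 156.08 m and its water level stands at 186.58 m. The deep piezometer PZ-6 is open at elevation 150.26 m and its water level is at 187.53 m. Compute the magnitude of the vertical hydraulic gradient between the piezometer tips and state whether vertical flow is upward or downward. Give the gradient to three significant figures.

Total head at PZ-1: h = 186.58 m (water level in the standpipe).
Total head at PZ-6: h = 187.53 m.
Δh = h(PZ-1) − h(PZ-6) = 186.58 − 187.53 = -0.95 m.
Vertical separation Δz = 156.08 − 150.26 = 5.82 m.
|i_v| = |Δh| / Δz = 0.95 / 5.82 = 0.163.
Head is higher in the deep piezometer, so vertical flow is upward (discharge condition).

|i_v| ≈ 0.163; vertical flow is upward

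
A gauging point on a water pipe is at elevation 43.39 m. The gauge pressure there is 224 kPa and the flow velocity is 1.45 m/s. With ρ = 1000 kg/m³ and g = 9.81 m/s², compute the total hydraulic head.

Pressure head ψ = P/(ρg) = 224×1000 / (1000 × 9.81) = 22.83 m.
Velocity head = v²/(2g) = 1.45² / (2 × 9.81) = 0.107 m.
h = z + ψ + v²/(2g) = 43.39 + 22.83 + 0.107 = 66.33 m.

h ≈ 66.33 m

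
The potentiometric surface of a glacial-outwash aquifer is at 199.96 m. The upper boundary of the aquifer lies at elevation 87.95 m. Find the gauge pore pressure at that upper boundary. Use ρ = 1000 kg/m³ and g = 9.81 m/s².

Pressure head at the aquifer top: ψ = h − z = 199.96 − 87.95 = 112.01 m.
P = ρgψ = 1000 × 9.81 × 112.01 = 1098818 Pa ≈ 1100 kPa.

P ≈ 1100 kPa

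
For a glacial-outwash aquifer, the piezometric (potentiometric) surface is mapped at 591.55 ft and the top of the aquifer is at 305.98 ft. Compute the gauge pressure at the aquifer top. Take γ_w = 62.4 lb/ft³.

Pressure head at the aquifer top: ψ = h − z = 591.55 − 305.98 = 285.57 ft.
P = γψ/144 = 62.4 × 285.57 / 144 = 124 psi.

P ≈ 124 psi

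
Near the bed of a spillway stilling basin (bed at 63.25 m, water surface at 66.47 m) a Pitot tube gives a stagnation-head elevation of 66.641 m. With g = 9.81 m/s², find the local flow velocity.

v ≈ 1.83 m/s

Near the bed, under hydrostatic conditions, the piezometric head (z + ψ) equals the free-surface elevation, 66.47 m.
Velocity head = total − piezometric = 66.641 − 66.47 = 0.171 m.
v = √(2g·h_v) = √(2 × 9.81 × 0.171) = 1.83 m/s.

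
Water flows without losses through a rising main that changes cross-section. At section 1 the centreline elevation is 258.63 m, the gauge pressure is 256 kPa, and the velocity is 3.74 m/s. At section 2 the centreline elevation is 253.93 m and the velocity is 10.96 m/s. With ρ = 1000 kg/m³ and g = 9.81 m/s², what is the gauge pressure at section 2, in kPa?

Pressure head at 1: ψ₁ = P₁/(ρg) = 256×1000 / (1000 × 9.81) = 26.10 m.
Velocity heads: v₁²/2g = 3.74²/19.62 = 0.713 m; v₂²/2g = 10.96²/19.62 = 6.122 m.
Total head H = z₁ + ψ₁ + v₁²/2g = 258.63 + 26.10 + 0.713 = 285.44 m.
ψ₂ = H − z₂ − v₂²/2g = 285.44 − 253.93 − 6.122 = 25.39 m.
P₂ = ρgψ₂ = 1000 × 9.81 × 25.39 ≈ 249 kPa.

P₂ ≈ 249 kPa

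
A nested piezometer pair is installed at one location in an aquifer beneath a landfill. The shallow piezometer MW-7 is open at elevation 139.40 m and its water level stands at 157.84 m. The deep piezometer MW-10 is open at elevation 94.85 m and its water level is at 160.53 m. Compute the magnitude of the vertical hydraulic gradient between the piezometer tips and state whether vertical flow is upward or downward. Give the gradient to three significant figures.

|i_v| ≈ 0.0604; vertical flow is upward

Total head at MW-7: h = 157.84 m (water level in the standpipe).
Total head at MW-10: h = 160.53 m.
Δh = h(MW-7) − h(MW-10) = 157.84 − 160.53 = -2.69 m.
Vertical separation Δz = 139.40 − 94.85 = 44.55 m.
|i_v| = |Δh| / Δz = 2.69 / 44.55 = 0.0604.
Head is higher in the deep piezometer, so vertical flow is upward (discharge condition).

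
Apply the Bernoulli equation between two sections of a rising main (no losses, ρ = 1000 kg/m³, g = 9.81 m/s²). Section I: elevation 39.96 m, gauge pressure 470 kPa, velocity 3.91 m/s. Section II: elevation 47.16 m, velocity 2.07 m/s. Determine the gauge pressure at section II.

P₂ ≈ 405 kPa

Pressure head at I: ψ₁ = P₁/(ρg) = 470×1000 / (1000 × 9.81) = 47.91 m.
Velocity heads: v₁²/2g = 3.91²/19.62 = 0.779 m; v₂²/2g = 2.07²/19.62 = 0.218 m.
Total head H = z₁ + ψ₁ + v₁²/2g = 39.96 + 47.91 + 0.779 = 88.65 m.
ψ₂ = H − z₂ − v₂²/2g = 88.65 − 47.16 − 0.218 = 41.27 m.
P₂ = ρgψ₂ = 1000 × 9.81 × 41.27 ≈ 405 kPa.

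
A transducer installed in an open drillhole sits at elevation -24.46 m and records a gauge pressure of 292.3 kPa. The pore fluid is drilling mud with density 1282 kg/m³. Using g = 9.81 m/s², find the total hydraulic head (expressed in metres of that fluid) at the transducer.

h ≈ -1.22 m

ψ = P/(ρg) = 292.3×1000 / (1282 × 9.81) = 23.24 m.
h = z + ψ = -24.46 + 23.24 = -1.22 m.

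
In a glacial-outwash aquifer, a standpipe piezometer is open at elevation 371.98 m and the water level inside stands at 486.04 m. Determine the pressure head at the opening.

Total head h = 486.04 m (the water-surface elevation in the piezometer).
Pressure head ψ = h − z = 486.04 − 371.98 = 114.06 m.

ψ ≈ 114.06 m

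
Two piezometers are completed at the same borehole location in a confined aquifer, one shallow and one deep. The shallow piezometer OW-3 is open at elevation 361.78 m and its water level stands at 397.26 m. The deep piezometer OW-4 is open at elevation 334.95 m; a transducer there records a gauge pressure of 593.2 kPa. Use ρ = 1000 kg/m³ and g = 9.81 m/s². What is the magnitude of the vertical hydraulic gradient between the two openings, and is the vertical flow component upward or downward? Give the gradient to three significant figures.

Total head at OW-3: h = 397.26 m (water level in the standpipe).
Pressure head at OW-4: ψ = P/(ρg) = 593.2×1000 / (1000 × 9.81) = 60.47 m.
Total head at OW-4: h = z + ψ = 334.95 + 60.47 = 395.42 m.
Δh = h(OW-3) − h(OW-4) = 397.26 − 395.42 = 1.84 m.
Vertical separation Δz = 361.78 − 334.95 = 26.83 m.
|i_v| = |Δh| / Δz = 1.84 / 26.83 = 0.0686.
Head is higher in the shallow piezometer, so vertical flow is downward (recharge condition).

|i_v| ≈ 0.0686; vertical flow is downward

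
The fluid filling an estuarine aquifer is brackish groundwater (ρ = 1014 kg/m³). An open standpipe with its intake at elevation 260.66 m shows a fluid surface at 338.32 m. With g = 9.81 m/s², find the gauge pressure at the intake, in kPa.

P ≈ 773 kPa

Pressure head ψ = h − z = 338.32 − 260.66 = 77.66 m.
P = ρgψ = 1014 × 9.81 × 77.66 = 772510 Pa ≈ 773 kPa.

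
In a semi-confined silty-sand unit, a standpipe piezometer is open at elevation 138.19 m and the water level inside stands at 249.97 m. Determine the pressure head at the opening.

ψ ≈ 111.78 m

Total head h = 249.97 m (the water-surface elevation in the piezometer).
Pressure head ψ = h − z = 249.97 − 138.19 = 111.78 m.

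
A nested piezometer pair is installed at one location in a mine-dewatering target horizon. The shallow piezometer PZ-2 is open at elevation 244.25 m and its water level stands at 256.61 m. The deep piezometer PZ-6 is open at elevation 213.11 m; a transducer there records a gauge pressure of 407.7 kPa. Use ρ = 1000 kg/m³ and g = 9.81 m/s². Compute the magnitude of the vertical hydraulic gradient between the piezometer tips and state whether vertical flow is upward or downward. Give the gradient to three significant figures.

|i_v| ≈ 0.0623; vertical flow is downward

Total head at PZ-2: h = 256.61 m (water level in the standpipe).
Pressure head at PZ-6: ψ = P/(ρg) = 407.7×1000 / (1000 × 9.81) = 41.56 m.
Total head at PZ-6: h = z + ψ = 213.11 + 41.56 = 254.67 m.
Δh = h(PZ-2) − h(PZ-6) = 256.61 − 254.67 = 1.94 m.
Vertical separation Δz = 244.25 − 213.11 = 31.14 m.
|i_v| = |Δh| / Δz = 1.94 / 31.14 = 0.0623.
Head is higher in the shallow piezometer, so vertical flow is downward (recharge condition).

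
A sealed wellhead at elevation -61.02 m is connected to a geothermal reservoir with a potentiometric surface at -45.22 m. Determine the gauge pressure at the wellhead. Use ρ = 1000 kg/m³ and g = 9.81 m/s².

Head above the cap: Δh = -45.22 − (-61.02) = 15.80 m.
P = ρgΔh = 1000 × 9.81 × 15.80 = 154998 Pa ≈ 155 kPa.

P ≈ 155 kPa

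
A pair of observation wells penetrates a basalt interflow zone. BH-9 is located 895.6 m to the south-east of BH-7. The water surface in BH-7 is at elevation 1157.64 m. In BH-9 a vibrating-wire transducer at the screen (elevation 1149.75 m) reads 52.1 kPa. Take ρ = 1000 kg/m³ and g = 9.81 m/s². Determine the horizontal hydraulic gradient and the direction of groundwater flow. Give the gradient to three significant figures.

i ≈ 0.00288; groundwater flows toward the south-east

Total head at BH-7: h = 1157.64 m (water level in the piezometer is the total head).
Pressure head at BH-9: ψ = P/(ρg) = 52.1×1000 / (1000 × 9.81) = 5.31 m.
Total head at BH-9: h = z + ψ = 1149.75 + 5.31 = 1155.06 m.
Head difference: h(BH-7) − h(BH-9) = 1157.64 − 1155.06 = 2.58 m.
Hydraulic gradient: i = |Δh| / L = 2.58 / 895.6 = 0.00288.
Flow is from higher to lower head: from BH-7 toward BH-9, i.e. toward the south-east.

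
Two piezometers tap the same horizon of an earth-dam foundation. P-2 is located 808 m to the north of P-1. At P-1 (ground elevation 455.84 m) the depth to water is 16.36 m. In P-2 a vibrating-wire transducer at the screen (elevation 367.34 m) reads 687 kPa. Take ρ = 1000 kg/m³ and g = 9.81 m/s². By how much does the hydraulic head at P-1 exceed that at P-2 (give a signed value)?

Total head at P-1: h = 455.84 − 16.36 = 439.48 m.
Pressure head at P-2: ψ = P/(ρg) = 687×1000 / (1000 × 9.81) = 70.03 m.
Total head at P-2: h = z + ψ = 367.34 + 70.03 = 437.37 m.
Head difference: h(P-1) − h(P-2) = 439.48 − 437.37 = 2.11 m.

Δh ≈ 2.11 m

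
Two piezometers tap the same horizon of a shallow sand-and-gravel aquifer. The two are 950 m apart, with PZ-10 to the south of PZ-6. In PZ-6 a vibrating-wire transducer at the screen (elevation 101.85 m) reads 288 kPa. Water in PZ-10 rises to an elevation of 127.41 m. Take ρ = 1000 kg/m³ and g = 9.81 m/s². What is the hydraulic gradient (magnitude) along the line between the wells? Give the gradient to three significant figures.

Pressure head at PZ-6: ψ = P/(ρg) = 288×1000 / (1000 × 9.81) = 29.36 m.
Total head at PZ-6: h = z + ψ = 101.85 + 29.36 = 131.21 m.
Total head at PZ-10: h = 127.41 m (water level in the piezometer is the total head).
Head difference: h(PZ-6) − h(PZ-10) = 131.21 − 127.41 = 3.80 m.
Hydraulic gradient: i = |Δh| / L = 3.80 / 950 = 0.00400.

i ≈ 0.00400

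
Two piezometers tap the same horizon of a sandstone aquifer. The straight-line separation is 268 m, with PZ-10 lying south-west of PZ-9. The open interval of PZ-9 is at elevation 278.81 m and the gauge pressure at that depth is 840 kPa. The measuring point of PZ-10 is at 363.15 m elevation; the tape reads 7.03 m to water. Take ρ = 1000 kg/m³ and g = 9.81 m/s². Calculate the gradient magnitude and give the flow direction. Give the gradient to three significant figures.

Pressure head at PZ-9: ψ = P/(ρg) = 840×1000 / (1000 × 9.81) = 85.63 m.
Total head at PZ-9: h = z + ψ = 278.81 + 85.63 = 364.44 m.
Total head at PZ-10: h = 363.15 − 7.03 = 356.12 m.
Head difference: h(PZ-9) − h(PZ-10) = 364.44 − 356.12 = 8.32 m.
Hydraulic gradient: i = |Δh| / L = 8.32 / 268 = 0.0310.
Flow is from higher to lower head: from PZ-9 toward PZ-10, i.e. toward the south-west.

i ≈ 0.0310; groundwater flows toward the south-west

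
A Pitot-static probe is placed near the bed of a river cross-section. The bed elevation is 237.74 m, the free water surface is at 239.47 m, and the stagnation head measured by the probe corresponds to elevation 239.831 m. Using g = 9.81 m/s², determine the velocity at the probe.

Near the bed, under hydrostatic conditions, the piezometric head (z + ψ) equals the free-surface elevation, 239.47 m.
Velocity head = total − piezometric = 239.831 − 239.47 = 0.361 m.
v = √(2g·h_v) = √(2 × 9.81 × 0.361) = 2.66 m/s.

v ≈ 2.66 m/s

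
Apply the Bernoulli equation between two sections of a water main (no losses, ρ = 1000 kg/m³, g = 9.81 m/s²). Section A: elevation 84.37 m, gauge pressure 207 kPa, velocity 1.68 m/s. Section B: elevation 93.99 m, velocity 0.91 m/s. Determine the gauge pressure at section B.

P₂ ≈ 114 kPa

Pressure head at A: ψ₁ = P₁/(ρg) = 207×1000 / (1000 × 9.81) = 21.10 m.
Velocity heads: v₁²/2g = 1.68²/19.62 = 0.144 m; v₂²/2g = 0.91²/19.62 = 0.042 m.
Total head H = z₁ + ψ₁ + v₁²/2g = 84.37 + 21.10 + 0.144 = 105.61 m.
ψ₂ = H − z₂ − v₂²/2g = 105.61 − 93.99 − 0.042 = 11.58 m.
P₂ = ρgψ₂ = 1000 × 9.81 × 11.58 ≈ 114 kPa.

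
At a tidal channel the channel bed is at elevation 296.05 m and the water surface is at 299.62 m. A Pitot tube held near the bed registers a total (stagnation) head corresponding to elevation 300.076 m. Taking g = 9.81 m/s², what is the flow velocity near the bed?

v ≈ 2.99 m/s

Near the bed, under hydrostatic conditions, the piezometric head (z + ψ) equals the free-surface elevation, 299.62 m.
Velocity head = total − piezometric = 300.076 − 299.62 = 0.456 m.
v = √(2g·h_v) = √(2 × 9.81 × 0.456) = 2.99 m/s.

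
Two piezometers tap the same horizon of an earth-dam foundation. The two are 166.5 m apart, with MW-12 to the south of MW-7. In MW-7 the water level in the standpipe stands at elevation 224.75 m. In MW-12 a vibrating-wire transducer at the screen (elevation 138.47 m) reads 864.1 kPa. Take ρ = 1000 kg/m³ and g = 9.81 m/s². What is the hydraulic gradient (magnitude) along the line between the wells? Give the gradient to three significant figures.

Total head at MW-7: h = 224.75 m (water level in the piezometer is the total head).
Pressure head at MW-12: ψ = P/(ρg) = 864.1×1000 / (1000 × 9.81) = 88.08 m.
Total head at MW-12: h = z + ψ = 138.47 + 88.08 = 226.55 m.
Head difference: h(MW-7) − h(MW-12) = 224.75 − 226.55 = -1.80 m.
Hydraulic gradient: i = |Δh| / L = 1.80 / 166.5 = 0.0108.

i ≈ 0.0108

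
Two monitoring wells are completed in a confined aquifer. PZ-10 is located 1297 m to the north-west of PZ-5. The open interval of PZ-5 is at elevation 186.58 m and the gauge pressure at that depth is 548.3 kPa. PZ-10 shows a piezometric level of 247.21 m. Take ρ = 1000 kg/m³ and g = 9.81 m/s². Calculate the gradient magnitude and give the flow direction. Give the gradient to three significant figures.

i ≈ 0.00365; groundwater flows toward the south-east

Pressure head at PZ-5: ψ = P/(ρg) = 548.3×1000 / (1000 × 9.81) = 55.89 m.
Total head at PZ-5: h = z + ψ = 186.58 + 55.89 = 242.47 m.
Total head at PZ-10: h = 247.21 m (water level in the piezometer is the total head).
Head difference: h(PZ-5) − h(PZ-10) = 242.47 − 247.21 = -4.74 m.
Hydraulic gradient: i = |Δh| / L = 4.74 / 1297 = 0.00365.
Flow is from higher to lower head: from PZ-10 toward PZ-5, i.e. toward the south-east.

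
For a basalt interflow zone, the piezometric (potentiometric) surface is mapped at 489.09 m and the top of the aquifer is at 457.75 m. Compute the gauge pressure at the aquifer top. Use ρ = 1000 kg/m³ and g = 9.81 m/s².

P ≈ 307 kPa

Pressure head at the aquifer top: ψ = h − z = 489.09 − 457.75 = 31.34 m.
P = ρgψ = 1000 × 9.81 × 31.34 = 307445 Pa ≈ 307 kPa.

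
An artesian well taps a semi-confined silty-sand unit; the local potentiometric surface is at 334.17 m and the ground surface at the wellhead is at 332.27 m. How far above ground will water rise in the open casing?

≈ 1.90 m above ground

Water rises to the potentiometric surface, so the rise above ground = 334.17 − 332.27 = 1.90 m.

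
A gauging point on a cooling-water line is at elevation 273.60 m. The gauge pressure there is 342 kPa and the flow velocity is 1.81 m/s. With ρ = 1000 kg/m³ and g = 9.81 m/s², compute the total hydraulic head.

h ≈ 308.63 m

Pressure head ψ = P/(ρg) = 342×1000 / (1000 × 9.81) = 34.86 m.
Velocity head = v²/(2g) = 1.81² / (2 × 9.81) = 0.167 m.
h = z + ψ + v²/(2g) = 273.60 + 34.86 + 0.167 = 308.63 m.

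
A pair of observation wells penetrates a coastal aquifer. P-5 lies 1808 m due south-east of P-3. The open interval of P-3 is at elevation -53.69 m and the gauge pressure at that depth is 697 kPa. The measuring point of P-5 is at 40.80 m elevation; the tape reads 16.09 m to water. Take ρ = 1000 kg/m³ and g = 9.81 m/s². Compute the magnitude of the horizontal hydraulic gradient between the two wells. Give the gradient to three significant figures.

i ≈ 0.00407

Pressure head at P-3: ψ = P/(ρg) = 697×1000 / (1000 × 9.81) = 71.05 m.
Total head at P-3: h = z + ψ = -53.69 + 71.05 = 17.36 m.
Total head at P-5: h = 40.80 − 16.09 = 24.71 m.
Head difference: h(P-3) − h(P-5) = 17.36 − 24.71 = -7.35 m.
Hydraulic gradient: i = |Δh| / L = 7.35 / 1808 = 0.00407.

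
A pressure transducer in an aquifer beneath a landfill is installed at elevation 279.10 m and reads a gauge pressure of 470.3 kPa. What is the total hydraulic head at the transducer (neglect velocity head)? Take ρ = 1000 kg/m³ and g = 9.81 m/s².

ψ = P/(ρg) = 470.3×1000 / (1000 × 9.81) = 47.94 m.
h = z + ψ = 279.10 + 47.94 = 327.04 m.

h ≈ 327.04 m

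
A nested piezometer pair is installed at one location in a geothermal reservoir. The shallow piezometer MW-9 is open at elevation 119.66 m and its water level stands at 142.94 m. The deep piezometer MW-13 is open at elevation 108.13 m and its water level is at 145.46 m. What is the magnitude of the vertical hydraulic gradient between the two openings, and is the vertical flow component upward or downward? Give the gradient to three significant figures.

Total head at MW-9: h = 142.94 m (water level in the standpipe).
Total head at MW-13: h = 145.46 m.
Δh = h(MW-9) − h(MW-13) = 142.94 − 145.46 = -2.52 m.
Vertical separation Δz = 119.66 − 108.13 = 11.53 m.
|i_v| = |Δh| / Δz = 2.52 / 11.53 = 0.219.
Head is higher in the deep piezometer, so vertical flow is upward (discharge condition).

|i_v| ≈ 0.219; vertical flow is upward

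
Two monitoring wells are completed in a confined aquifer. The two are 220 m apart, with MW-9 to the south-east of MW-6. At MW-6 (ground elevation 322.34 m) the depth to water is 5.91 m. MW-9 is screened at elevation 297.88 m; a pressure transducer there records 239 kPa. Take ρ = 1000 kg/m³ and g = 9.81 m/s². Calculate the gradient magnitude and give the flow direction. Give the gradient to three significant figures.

Total head at MW-6: h = 322.34 − 5.91 = 316.43 m.
Pressure head at MW-9: ψ = P/(ρg) = 239×1000 / (1000 × 9.81) = 24.36 m.
Total head at MW-9: h = z + ψ = 297.88 + 24.36 = 322.24 m.
Head difference: h(MW-6) − h(MW-9) = 316.43 − 322.24 = -5.81 m.
Hydraulic gradient: i = |Δh| / L = 5.81 / 220 = 0.0264.
Flow is from higher to lower head: from MW-9 toward MW-6, i.e. toward the north-west.

i ≈ 0.0264; groundwater flows toward the north-west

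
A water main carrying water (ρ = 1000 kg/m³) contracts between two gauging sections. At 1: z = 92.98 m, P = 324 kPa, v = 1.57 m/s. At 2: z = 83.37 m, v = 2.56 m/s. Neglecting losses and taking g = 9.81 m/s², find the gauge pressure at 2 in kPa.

Pressure head at 1: ψ₁ = P₁/(ρg) = 324×1000 / (1000 × 9.81) = 33.03 m.
Velocity heads: v₁²/2g = 1.57²/19.62 = 0.126 m; v₂²/2g = 2.56²/19.62 = 0.334 m.
Total head H = z₁ + ψ₁ + v₁²/2g = 92.98 + 33.03 + 0.126 = 126.14 m.
ψ₂ = H − z₂ − v₂²/2g = 126.14 − 83.37 − 0.334 = 42.44 m.
P₂ = ρgψ₂ = 1000 × 9.81 × 42.44 ≈ 416 kPa.

P₂ ≈ 416 kPa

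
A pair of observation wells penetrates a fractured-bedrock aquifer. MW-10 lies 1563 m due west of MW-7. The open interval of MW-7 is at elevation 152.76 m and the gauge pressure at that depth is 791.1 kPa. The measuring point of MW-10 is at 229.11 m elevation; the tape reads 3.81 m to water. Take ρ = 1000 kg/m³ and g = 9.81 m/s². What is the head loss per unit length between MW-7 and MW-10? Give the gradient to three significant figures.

Pressure head at MW-7: ψ = P/(ρg) = 791.1×1000 / (1000 × 9.81) = 80.64 m.
Total head at MW-7: h = z + ψ = 152.76 + 80.64 = 233.40 m.
Total head at MW-10: h = 229.11 − 3.81 = 225.30 m.
Head difference: h(MW-7) − h(MW-10) = 233.40 − 225.30 = 8.10 m.
Hydraulic gradient: i = |Δh| / L = 8.10 / 1563 = 0.00518.

i ≈ 0.00518 m/m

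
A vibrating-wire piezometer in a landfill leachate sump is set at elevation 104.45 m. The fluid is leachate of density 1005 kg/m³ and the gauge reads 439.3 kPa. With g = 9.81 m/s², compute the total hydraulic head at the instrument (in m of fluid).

ψ = P/(ρg) = 439.3×1000 / (1005 × 9.81) = 44.56 m.
h = z + ψ = 104.45 + 44.56 = 149.01 m.

h ≈ 149.01 m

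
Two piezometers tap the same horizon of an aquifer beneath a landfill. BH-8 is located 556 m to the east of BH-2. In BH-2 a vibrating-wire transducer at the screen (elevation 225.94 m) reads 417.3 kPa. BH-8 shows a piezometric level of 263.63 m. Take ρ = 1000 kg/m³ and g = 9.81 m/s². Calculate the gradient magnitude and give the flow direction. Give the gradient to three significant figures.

i ≈ 0.00872; groundwater flows toward the east

Pressure head at BH-2: ψ = P/(ρg) = 417.3×1000 / (1000 × 9.81) = 42.54 m.
Total head at BH-2: h = z + ψ = 225.94 + 42.54 = 268.48 m.
Total head at BH-8: h = 263.63 m (water level in the piezometer is the total head).
Head difference: h(BH-2) − h(BH-8) = 268.48 − 263.63 = 4.85 m.
Hydraulic gradient: i = |Δh| / L = 4.85 / 556 = 0.00872.
Flow is from higher to lower head: from BH-2 toward BH-8, i.e. toward the east.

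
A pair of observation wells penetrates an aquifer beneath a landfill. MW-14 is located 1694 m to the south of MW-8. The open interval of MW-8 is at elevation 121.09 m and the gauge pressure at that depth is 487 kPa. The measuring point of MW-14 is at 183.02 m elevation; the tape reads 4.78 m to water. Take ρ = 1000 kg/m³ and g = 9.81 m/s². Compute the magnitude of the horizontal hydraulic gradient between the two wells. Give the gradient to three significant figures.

Pressure head at MW-8: ψ = P/(ρg) = 487×1000 / (1000 × 9.81) = 49.64 m.
Total head at MW-8: h = z + ψ = 121.09 + 49.64 = 170.73 m.
Total head at MW-14: h = 183.02 − 4.78 = 178.24 m.
Head difference: h(MW-8) − h(MW-14) = 170.73 − 178.24 = -7.51 m.
Hydraulic gradient: i = |Δh| / L = 7.51 / 1694 = 0.00443.

i ≈ 0.00443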